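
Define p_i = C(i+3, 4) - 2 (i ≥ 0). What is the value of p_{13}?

C(16, 4) = 1820, so p_{13} = 1818.

1818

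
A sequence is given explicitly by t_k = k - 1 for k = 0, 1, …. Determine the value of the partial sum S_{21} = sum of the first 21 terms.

Over k = 0..20: Σk = 210.
Total = (1)·210 + (-1)·21 = 189.

189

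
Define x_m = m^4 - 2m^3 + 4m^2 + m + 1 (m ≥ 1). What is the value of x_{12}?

17869

x_{12} = 1·12^4 - 2·12^3 + 4·12^2 + 1·12 + 1 = 17869.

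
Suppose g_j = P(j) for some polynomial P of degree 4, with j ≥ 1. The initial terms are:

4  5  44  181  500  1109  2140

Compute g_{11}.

1st diffs: 1, 39, 137, 319, 609, 1031.
2nd diffs: 38, 98, 182, 290, 422.
3rd diffs: 60, 84, 108, 132.
4th diffs: 24, 24, 24 (constant).
Newton forward-difference form: g_j = 4 + 1·C(j-1,1) + 38·C(j-1,2) + 60·C(j-1,3) + 24·C(j-1,4).
At j = 11: j-1 = 10, so g_{11} = 4 + 10 + 1710 + 7200 + 5040 = 13964.

13964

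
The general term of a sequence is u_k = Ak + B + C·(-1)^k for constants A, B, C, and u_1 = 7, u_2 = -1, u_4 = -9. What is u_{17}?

Plug in k = 1, 2, 4: A + B - C = 7; 2A + B + C = -1; 4A + B + C = -9.
Subtracting the first from the second: A + 2C = -8.
Subtracting the second from the third: 2A = -8.
Solving: C = -2, A = -4, then B = 9.
Hence u_{17} = -4·17 + 9 + (-2)·(-1) = -57.

-57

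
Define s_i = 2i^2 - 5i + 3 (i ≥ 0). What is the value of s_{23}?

946

s_{23} = 2·23^2 - 5·23 + 3 = 946.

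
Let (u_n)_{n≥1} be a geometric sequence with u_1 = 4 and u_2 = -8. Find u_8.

-512

Common ratio r = -2.
u_n = 4·(-2)^(n-1).
u_8 = 4·(-2)^7 = -512.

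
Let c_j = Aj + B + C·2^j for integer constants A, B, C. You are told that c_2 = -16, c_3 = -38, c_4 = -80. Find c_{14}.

-81940

Write the equations: 2A + B + 4C = -16; 3A + B + 8C = -38; 4A + B + 16C = -80.
Subtracting the first from the second: A + 4C = -22.
Subtracting the second from the third: A + 8C = -42.
Solving: C = -5, A = -2, then B = 8.
Hence c_{14} = -2·14 + 8 + (-5)·16384 = -81940.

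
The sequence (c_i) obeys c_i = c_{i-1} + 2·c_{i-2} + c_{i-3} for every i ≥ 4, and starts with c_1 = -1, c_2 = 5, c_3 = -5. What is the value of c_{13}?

350

Applying the relation repeatedly:
c_4 = 4;  c_5 = -1;  c_6 = 2;  c_7 = 4;  c_8 = 7;  c_9 = 17;  c_{10} = 35;  c_{11} = 76;  c_{12} = 163;  c_{13} = 350.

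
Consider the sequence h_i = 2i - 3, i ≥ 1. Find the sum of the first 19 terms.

Over i = 1..19: Σi = 190.
Total = (2)·190 + (-3)·19 = 323.

323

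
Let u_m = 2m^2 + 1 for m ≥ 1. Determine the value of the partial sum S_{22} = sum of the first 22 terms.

7612

Over m = 1..22: Σm = 253, Σm² = 3795.
Total = (2)·3795 + (1)·22 = 7612.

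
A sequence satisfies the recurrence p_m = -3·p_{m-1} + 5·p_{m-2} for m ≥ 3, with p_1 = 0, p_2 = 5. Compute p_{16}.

Iterate the recurrence:
p_3 = -15, p_4 = 70, p_5 = -285, …, p_{13} = -27387360, p_{14} = 114823805, p_{15} = -481408215, p_{16} = 2018343670.

2018343670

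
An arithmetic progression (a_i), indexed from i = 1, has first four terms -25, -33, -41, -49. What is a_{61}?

Common difference d = -8.
a_i = -25 + (i - 1)·(-8).
a_{61} = -25 + 60·(-8) = -505.

-505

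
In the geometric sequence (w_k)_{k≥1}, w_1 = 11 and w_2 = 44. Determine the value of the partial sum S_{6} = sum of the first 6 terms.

15015

Common ratio r = 4.
w_k = 11·4^(k-1).
S = 11·(4^6 - 1)/(4 - 1) = 11·(4096 - 1)/(3) = 15015.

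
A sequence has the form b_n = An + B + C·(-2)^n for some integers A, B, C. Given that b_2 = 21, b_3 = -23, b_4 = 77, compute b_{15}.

At n = 2, 3, 4: 2A + B + 4C = 21; 3A + B - 8C = -23; 4A + B + 16C = 77.
Subtracting the first from the second: A - 12C = -44.
Subtracting the second from the third: A + 24C = 100.
Solving: C = 4, A = 4, then B = -3.
So b_n = 4·n + (-3) + 4·(-2)^n; at n=15 this is -131015.

-131015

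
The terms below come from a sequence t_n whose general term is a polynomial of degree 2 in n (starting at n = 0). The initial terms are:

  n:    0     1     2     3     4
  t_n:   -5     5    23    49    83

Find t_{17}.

1st diffs: 10, 18, 26, 34.
2nd diffs: 8, 8, 8 (constant).
So t_n = 4n^2 + 6n - 5.
Evaluating at n = 17 gives t_{17} = 1253.

1253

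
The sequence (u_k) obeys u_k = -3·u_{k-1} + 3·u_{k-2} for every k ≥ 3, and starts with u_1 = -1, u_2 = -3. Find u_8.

u_3 = 6;  u_4 = -27;  u_5 = 99;  u_6 = -378;  u_7 = 1431;  u_8 = -5427.

-5427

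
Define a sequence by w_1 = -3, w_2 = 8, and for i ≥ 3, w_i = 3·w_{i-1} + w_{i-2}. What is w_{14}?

10944728

Compute successive terms:
w_3 = 21; w_4 = 71; w_5 = 234; …; w_{11} = 303786; w_{12} = 1003337; w_{13} = 3313797; w_{14} = 10944728.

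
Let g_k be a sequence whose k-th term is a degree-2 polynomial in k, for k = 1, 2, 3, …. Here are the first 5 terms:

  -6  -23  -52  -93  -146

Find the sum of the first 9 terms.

1st diffs: -17, -29, -41, -53.
2nd diffs: -12, -12, -12 (constant).
So g_k = -6k^2 + k - 1.
Continuing: -211, -288, -377, -478.
Summing k = 1..9 (9 terms) gives -1674.

-1674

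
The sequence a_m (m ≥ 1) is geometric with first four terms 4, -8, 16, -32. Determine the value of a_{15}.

65536

Common ratio r = -2.
a_m = 4·(-2)^(m-1).
a_{15} = 4·(-2)^14 = 65536.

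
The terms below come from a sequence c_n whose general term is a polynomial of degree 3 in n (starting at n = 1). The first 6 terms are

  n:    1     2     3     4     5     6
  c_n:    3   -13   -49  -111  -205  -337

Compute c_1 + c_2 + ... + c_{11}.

1st diffs: -16, -36, -62, -94, -132.
2nd diffs: -20, -26, -32, -38.
3rd diffs: -6, -6, -6 (constant).
Newton forward-difference form: c_n = 3 + (-16)·C(n-1,1) + (-20)·C(n-1,2) + (-6)·C(n-1,3).
Continuing: …, -513, -739, -1021, -1365, …, c_{11} = -1777.
Summing n = 1..11 (11 terms) gives -6127.

-6127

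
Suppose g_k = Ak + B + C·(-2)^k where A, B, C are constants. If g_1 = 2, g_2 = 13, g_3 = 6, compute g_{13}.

The three given values yield: A + B - 2C = 2; 2A + B + 4C = 13; 3A + B - 8C = 6.
Subtracting the first from the second: A + 6C = 11.
Subtracting the second from the third: A - 12C = -7.
Solving: C = 1, A = 5, then B = -1.
Therefore g_{13} = 65 + (-1) + 1·(-8192) = -8128.

-8128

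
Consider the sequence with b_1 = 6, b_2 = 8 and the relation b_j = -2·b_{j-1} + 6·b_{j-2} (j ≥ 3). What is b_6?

Step forward from the initial values:
b_3 = 20, b_4 = 8, b_5 = 104, b_6 = -160.

-160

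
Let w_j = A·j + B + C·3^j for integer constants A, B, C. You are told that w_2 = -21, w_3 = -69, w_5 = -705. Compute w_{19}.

-3486784293

Write the equations: 2A + B + 9C = -21; 3A + B + 27C = -69; 5A + B + 243C = -705.
Subtracting the first from the second: A + 18C = -48.
Subtracting the second from the third: 2A + 216C = -636.
Solving: C = -3, A = 6, then B = -6.
Hence w_{19} = 6·19 + (-6) + (-3)·1162261467 = -3486784293.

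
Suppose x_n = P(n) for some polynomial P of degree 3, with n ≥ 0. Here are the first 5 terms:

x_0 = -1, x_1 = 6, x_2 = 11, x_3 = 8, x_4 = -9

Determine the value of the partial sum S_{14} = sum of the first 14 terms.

-6111

1st diffs: 7, 5, -3, -17.
2nd diffs: -2, -8, -14.
3rd diffs: -6, -6 (constant).
Newton forward-difference form: x_n = -1 + 7·C(n,1) + (-2)·C(n,2) + (-6)·C(n,3).
Continuing: …, -46, -109, -204, -337, …, x_{13} = -1782.
Summing n = 0..13 (14 terms) gives -6111.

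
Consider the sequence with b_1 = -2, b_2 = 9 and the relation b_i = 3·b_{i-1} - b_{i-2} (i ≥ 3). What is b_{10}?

Compute successive terms:
b_3 = 29;  b_4 = 78;  b_5 = 205;  b_6 = 537;  b_7 = 1406;  b_8 = 3681;  b_9 = 9637;  b_{10} = 25230.

25230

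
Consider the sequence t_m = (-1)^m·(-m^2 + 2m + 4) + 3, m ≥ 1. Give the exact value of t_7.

34

(-1)^7 = -1; -m^2 + 2m + 4 at m=7 is -31; so t_7 = 34.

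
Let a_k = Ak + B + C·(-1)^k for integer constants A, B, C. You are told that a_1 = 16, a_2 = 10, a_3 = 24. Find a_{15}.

The three given values yield: A + B - C = 16; 2A + B + C = 10; 3A + B - C = 24.
Subtracting the first from the second: A + 2C = -6.
Subtracting the second from the third: A - 2C = 14.
Solving: C = -5, A = 4, then B = 7.
Therefore a_{15} = 60 + 7 + (-5)·(-1) = 72.

72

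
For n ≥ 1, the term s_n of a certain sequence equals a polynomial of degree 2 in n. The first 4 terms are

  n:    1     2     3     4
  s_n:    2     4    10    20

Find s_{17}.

1st diffs: 2, 6, 10.
2nd diffs: 4, 4 (constant).
Newton forward-difference form: s_n = 2 + 2·C(n-1,1) + 4·C(n-1,2).
At n = 17: n-1 = 16, so s_{17} = 2 + 32 + 480 = 514.

514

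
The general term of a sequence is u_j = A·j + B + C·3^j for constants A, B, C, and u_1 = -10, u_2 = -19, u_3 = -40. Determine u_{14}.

-4783015

The three given values yield: A + B + 3C = -10; 2A + B + 9C = -19; 3A + B + 27C = -40.
Subtracting the first from the second: A + 6C = -9.
Subtracting the second from the third: A + 18C = -21.
Solving: C = -1, A = -3, then B = -4.
So u_j = -3·j + (-4) + (-1)·3^j; at j=14 this is -4783015.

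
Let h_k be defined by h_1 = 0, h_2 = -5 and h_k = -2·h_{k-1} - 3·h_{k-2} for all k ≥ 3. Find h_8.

Iterate the recurrence:
h_3 = 10;  h_4 = -5;  h_5 = -20;  h_6 = 55;  h_7 = -50;  h_8 = -65.

-65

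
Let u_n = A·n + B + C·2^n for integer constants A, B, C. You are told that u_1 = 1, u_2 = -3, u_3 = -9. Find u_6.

-71

The three given values yield: A + B + 2C = 1; 2A + B + 4C = -3; 3A + B + 8C = -9.
Subtracting the first from the second: A + 2C = -4.
Subtracting the second from the third: A + 4C = -6.
Solving: C = -1, A = -2, then B = 5.
So u_n = -2·n + 5 + (-1)·2^n; at n=6 this is -71.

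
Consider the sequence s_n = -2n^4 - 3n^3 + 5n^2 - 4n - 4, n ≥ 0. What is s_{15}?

-110314

s_{15} = -2·15^4 - 3·15^3 + 5·15^2 - 4·15 - 4 = -110314.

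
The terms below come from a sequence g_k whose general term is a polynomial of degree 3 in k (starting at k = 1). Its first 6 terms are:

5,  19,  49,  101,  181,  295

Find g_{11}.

1585

1st diffs: 14, 30, 52, 80, 114.
2nd diffs: 16, 22, 28, 34.
3rd diffs: 6, 6, 6 (constant).
Newton forward-difference form: g_k = 5 + 14·C(k-1,1) + 16·C(k-1,2) + 6·C(k-1,3).
At k = 11: k-1 = 10, so g_{11} = 5 + 140 + 720 + 720 = 1585.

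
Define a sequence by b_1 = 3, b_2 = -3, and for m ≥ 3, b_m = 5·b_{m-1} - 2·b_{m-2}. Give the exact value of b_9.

Compute successive terms:
b_3 = -21  b_4 = -99  b_5 = -453  b_6 = -2067  b_7 = -9429  b_8 = -43011  b_9 = -196197.

-196197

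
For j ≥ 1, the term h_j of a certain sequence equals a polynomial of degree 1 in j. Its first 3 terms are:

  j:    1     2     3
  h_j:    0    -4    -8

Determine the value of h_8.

1st diffs: -4, -4 (constant).
So h_j = -4j + 4.
Evaluating at j = 8 gives h_8 = -28.

-28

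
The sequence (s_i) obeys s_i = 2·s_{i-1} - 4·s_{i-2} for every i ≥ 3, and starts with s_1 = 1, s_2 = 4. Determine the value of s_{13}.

Applying the relation repeatedly:
s_3 = 4; s_4 = -8; s_5 = -32; …; s_{10} = -512; s_{11} = -2048; s_{12} = -2048; s_{13} = 4096.

4096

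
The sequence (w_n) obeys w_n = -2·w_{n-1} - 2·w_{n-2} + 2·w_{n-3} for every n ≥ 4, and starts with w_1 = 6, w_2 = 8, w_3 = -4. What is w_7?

Iterate the recurrence:
w_4 = 4, w_5 = 16, w_6 = -48, w_7 = 72.

72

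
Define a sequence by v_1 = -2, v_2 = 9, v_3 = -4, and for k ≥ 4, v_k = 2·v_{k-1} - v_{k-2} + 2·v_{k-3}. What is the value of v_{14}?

-9819

Applying the relation repeatedly:
v_4 = -21  v_5 = -20  v_6 = -27  …  v_{11} = -1228  v_{12} = -2469  v_{13} = -4916  v_{14} = -9819.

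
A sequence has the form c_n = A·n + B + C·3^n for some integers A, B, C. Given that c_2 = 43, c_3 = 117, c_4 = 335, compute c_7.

8765

The three given values yield: 2A + B + 9C = 43; 3A + B + 27C = 117; 4A + B + 81C = 335.
Subtracting the first from the second: A + 18C = 74.
Subtracting the second from the third: A + 54C = 218.
Solving: C = 4, A = 2, then B = 3.
So c_n = 2·n + 3 + 4·3^n; at n=7 this is 8765.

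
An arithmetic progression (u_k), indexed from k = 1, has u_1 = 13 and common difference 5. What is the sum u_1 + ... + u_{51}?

u_k = 13 + (k - 1)·5.
u_{51} = 263; S = 51·(13 + 263)/2 = 7038.

7038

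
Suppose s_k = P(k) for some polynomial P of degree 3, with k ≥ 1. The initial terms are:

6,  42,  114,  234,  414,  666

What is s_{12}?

4362

1st diffs: 36, 72, 120, 180, 252.
2nd diffs: 36, 48, 60, 72.
3rd diffs: 12, 12, 12 (constant).
So s_k = 2k^3 + 6k^2 + 4k - 6.
Evaluating at k = 12 gives s_{12} = 4362.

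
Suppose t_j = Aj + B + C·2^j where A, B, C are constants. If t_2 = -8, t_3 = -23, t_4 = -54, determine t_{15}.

At j = 2, 3, 4: 2A + B + 4C = -8; 3A + B + 8C = -23; 4A + B + 16C = -54.
Subtracting the first from the second: A + 4C = -15.
Subtracting the second from the third: A + 8C = -31.
Solving: C = -4, A = 1, then B = 6.
Hence t_{15} = 1·15 + 6 + (-4)·32768 = -131051.

-131051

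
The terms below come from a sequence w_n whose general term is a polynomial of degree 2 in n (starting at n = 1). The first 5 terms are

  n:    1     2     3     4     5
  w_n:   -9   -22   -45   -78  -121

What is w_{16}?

1st diffs: -13, -23, -33, -43.
2nd diffs: -10, -10, -10 (constant).
So w_n = -5n^2 + 2n - 6.
Evaluating at n = 16 gives w_{16} = -1254.

-1254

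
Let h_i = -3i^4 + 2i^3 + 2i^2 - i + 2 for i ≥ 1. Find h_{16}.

-187918

h_{16} = -3·16^4 + 2·16^3 + 2·16^2 - 1·16 + 2 = -187918.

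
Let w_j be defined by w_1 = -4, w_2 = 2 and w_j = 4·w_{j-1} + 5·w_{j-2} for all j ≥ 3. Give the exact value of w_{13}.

-81380212

Iterate the recurrence:
w_3 = -12  w_4 = -38  w_5 = -212  …  w_{10} = -651038  w_{11} = -3255212  w_{12} = -16276038  w_{13} = -81380212.
(Characteristic roots are 5 and -1.)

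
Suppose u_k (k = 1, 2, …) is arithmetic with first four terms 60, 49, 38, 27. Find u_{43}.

-402

Common difference d = -11.
u_k = 60 + (k - 1)·(-11).
u_{43} = 60 + 42·(-11) = -402.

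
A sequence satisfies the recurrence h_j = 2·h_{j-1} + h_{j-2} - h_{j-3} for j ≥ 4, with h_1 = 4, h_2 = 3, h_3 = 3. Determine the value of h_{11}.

1247

Applying the relation repeatedly:
h_4 = 5; h_5 = 10; h_6 = 22; h_7 = 49; h_8 = 110; h_9 = 247; h_{10} = 555; h_{11} = 1247.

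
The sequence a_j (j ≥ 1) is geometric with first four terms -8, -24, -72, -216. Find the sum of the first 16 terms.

Common ratio r = 3.
a_j = (-8)·3^(j-1).
S = (-8)·(3^16 - 1)/(3 - 1) = (-8)·(43046721 - 1)/(2) = -172186880.

-172186880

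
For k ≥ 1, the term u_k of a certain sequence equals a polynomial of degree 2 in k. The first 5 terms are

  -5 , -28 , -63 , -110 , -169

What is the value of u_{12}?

1st diffs: -23, -35, -47, -59.
2nd diffs: -12, -12, -12 (constant).
Newton forward-difference form: u_k = -5 + (-23)·C(k-1,1) + (-12)·C(k-1,2).
At k = 12: k-1 = 11, so u_{12} = -5 - 253 - 660 = -918.

-918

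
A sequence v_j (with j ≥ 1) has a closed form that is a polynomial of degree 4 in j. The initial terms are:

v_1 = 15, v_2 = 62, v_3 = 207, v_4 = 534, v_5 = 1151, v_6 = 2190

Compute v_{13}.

37407

1st diffs: 47, 145, 327, 617, 1039.
2nd diffs: 98, 182, 290, 422.
3rd diffs: 84, 108, 132.
4th diffs: 24, 24 (constant).
So v_j = j^4 + 4j^3 + 4j + 6.
Evaluating at j = 13 gives v_{13} = 37407.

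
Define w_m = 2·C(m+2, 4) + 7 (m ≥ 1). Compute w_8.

C(10, 4) = 210, so w_8 = 427.

427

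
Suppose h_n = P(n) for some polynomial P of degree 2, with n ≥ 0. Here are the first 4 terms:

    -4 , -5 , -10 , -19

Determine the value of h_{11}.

-235

1st diffs: -1, -5, -9.
2nd diffs: -4, -4 (constant).
Newton forward-difference form: h_n = -4 + (-1)·C(n,1) + (-4)·C(n,2).
At n = 11: n = 11, so h_{11} = -4 - 11 - 220 = -235.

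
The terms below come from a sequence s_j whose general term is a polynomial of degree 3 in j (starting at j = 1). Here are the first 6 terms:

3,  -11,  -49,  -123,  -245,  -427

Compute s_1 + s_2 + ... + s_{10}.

1st diffs: -14, -38, -74, -122, -182.
2nd diffs: -24, -36, -48, -60.
3rd diffs: -12, -12, -12 (constant).
So s_j = -2j^3 + 5.
Continuing: -681, -1019, -1453, -1995.
Summing j = 1..10 (10 terms) gives -6000.

-6000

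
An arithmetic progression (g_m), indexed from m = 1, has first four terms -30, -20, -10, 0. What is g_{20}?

Common difference d = 10.
g_m = -30 + (m - 1)·10.
g_{20} = -30 + 19·10 = 160.

160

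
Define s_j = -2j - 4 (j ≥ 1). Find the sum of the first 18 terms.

Over j = 1..18: Σj = 171.
Total = (-2)·171 + (-4)·18 = -414.

-414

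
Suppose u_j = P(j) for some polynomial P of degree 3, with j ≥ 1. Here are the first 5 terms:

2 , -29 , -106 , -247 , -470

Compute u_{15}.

-11170

1st diffs: -31, -77, -141, -223.
2nd diffs: -46, -64, -82.
3rd diffs: -18, -18 (constant).
Newton forward-difference form: u_j = 2 + (-31)·C(j-1,1) + (-46)·C(j-1,2) + (-18)·C(j-1,3).
At j = 15: j-1 = 14, so u_{15} = 2 - 434 - 4186 - 6552 = -11170.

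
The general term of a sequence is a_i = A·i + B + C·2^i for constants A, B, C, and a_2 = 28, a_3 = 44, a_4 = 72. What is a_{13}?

At i = 2, 3, 4: 2A + B + 4C = 28; 3A + B + 8C = 44; 4A + B + 16C = 72.
Subtracting the first from the second: A + 4C = 16.
Subtracting the second from the third: A + 8C = 28.
Solving: C = 3, A = 4, then B = 8.
Therefore a_{13} = 52 + 8 + 3·8192 = 24636.

24636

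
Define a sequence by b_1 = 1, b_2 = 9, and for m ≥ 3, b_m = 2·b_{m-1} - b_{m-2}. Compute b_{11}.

81

Applying the relation repeatedly:
b_3 = 17; b_4 = 25; b_5 = 33; b_6 = 41; b_7 = 49; b_8 = 57; b_9 = 65; b_{10} = 73; b_{11} = 81.
(Characteristic roots are 1 and 1.)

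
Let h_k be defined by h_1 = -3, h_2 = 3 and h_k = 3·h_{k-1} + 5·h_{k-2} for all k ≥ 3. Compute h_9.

-10254

Compute successive terms:
h_3 = -6; h_4 = -3; h_5 = -39; h_6 = -132; h_7 = -591; h_8 = -2433; h_9 = -10254.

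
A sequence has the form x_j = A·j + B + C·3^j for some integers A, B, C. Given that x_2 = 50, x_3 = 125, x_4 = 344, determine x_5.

995

Write the equations: 2A + B + 9C = 50; 3A + B + 27C = 125; 4A + B + 81C = 344.
Subtracting the first from the second: A + 18C = 75.
Subtracting the second from the third: A + 54C = 219.
Solving: C = 4, A = 3, then B = 8.
Therefore x_5 = 15 + 8 + 4·243 = 995.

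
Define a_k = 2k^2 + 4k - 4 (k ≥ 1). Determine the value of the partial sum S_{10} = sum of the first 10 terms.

950

Over k = 1..10: Σk = 55, Σk² = 385.
Total = (2)·385 + (4)·55 + (-4)·10 = 950.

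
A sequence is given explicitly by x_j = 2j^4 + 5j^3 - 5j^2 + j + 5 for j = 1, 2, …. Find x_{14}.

x_{14} = 2·14^4 + 5·14^3 - 5·14^2 + 1·14 + 5 = 89591.

89591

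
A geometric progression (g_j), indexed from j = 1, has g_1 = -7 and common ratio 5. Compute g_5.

g_j = (-7)·5^(j-1).
g_5 = (-7)·5^4 = -4375.

-4375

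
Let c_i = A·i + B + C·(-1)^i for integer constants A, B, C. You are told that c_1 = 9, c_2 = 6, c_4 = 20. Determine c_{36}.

Plug in i = 1, 2, 4: A + B - C = 9; 2A + B + C = 6; 4A + B + C = 20.
Subtracting the first from the second: A + 2C = -3.
Subtracting the second from the third: 2A = 14.
Solving: C = -5, A = 7, then B = -3.
Hence c_{36} = 7·36 + (-3) + (-5)·1 = 244.

244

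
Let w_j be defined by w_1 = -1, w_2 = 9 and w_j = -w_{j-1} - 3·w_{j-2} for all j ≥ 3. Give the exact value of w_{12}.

Applying the relation repeatedly:
w_3 = -6; w_4 = -21; w_5 = 39; w_6 = 24; w_7 = -141; w_8 = 69; w_9 = 354; w_{10} = -561; w_{11} = -501; w_{12} = 2184.

2184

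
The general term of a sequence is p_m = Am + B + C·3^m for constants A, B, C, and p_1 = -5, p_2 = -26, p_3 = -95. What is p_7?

The three given values yield: A + B + 3C = -5; 2A + B + 9C = -26; 3A + B + 27C = -95.
Subtracting the first from the second: A + 6C = -21.
Subtracting the second from the third: A + 18C = -69.
Solving: C = -4, A = 3, then B = 4.
Therefore p_7 = 21 + 4 + (-4)·2187 = -8723.

-8723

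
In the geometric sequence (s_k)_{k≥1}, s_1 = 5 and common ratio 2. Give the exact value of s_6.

160

s_k = 5·2^(k-1).
s_6 = 5·2^5 = 160.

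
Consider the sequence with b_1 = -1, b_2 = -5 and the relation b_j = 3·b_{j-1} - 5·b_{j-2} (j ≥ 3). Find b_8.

Applying the relation repeatedly:
b_3 = -10; b_4 = -5; b_5 = 35; b_6 = 130; b_7 = 215; b_8 = -5.

-5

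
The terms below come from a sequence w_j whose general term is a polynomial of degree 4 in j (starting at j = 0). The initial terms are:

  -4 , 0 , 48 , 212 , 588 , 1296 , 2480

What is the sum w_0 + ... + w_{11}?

1st diffs: 4, 48, 164, 376, 708, 1184.
2nd diffs: 44, 116, 212, 332, 476.
3rd diffs: 72, 96, 120, 144.
4th diffs: 24, 24, 24 (constant).
Newton forward-difference form: w_j = -4 + 4·C(j,1) + 44·C(j,2) + 72·C(j,3) + 24·C(j,4).
Continuing: …, 4308, 6972, 10688, 15696, …, w_{11} = 22260.
Summing j = 0..11 (12 terms) gives 64544.

64544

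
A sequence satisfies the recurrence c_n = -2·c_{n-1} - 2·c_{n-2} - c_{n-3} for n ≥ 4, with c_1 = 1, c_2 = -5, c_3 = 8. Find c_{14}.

c_4 = -7;  c_5 = 3;  c_6 = 0;  …;  c_{11} = 3;  c_{12} = 0;  c_{13} = 1;  c_{14} = -5.

-5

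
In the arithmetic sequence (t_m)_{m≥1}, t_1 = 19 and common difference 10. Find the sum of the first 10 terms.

640

t_m = 19 + (m - 1)·10.
t_{10} = 109; S = 10·(19 + 109)/2 = 640.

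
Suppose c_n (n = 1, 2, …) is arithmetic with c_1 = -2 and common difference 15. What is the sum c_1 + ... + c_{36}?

9378

c_n = -2 + (n - 1)·15.
c_{36} = 523; S = 36·(-2 + 523)/2 = 9378.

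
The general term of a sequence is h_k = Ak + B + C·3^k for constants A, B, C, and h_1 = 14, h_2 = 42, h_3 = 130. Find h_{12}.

2657182

Write the equations: A + B + 3C = 14; 2A + B + 9C = 42; 3A + B + 27C = 130.
Subtracting the first from the second: A + 6C = 28.
Subtracting the second from the third: A + 18C = 88.
Solving: C = 5, A = -2, then B = 1.
Hence h_{12} = -2·12 + 1 + 5·531441 = 2657182.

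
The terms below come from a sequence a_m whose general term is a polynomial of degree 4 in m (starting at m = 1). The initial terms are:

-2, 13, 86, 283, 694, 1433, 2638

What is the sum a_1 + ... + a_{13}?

1st diffs: 15, 73, 197, 411, 739, 1205.
2nd diffs: 58, 124, 214, 328, 466.
3rd diffs: 66, 90, 114, 138.
4th diffs: 24, 24, 24 (constant).
Newton forward-difference form: a_m = -2 + 15·C(m-1,1) + 58·C(m-1,2) + 66·C(m-1,3) + 24·C(m-1,4).
Continuing: …, 4471, 7118, 10789, 15718, …, a_{13} = 30406.
Summing m = 1..13 (13 terms) gives 95810.

95810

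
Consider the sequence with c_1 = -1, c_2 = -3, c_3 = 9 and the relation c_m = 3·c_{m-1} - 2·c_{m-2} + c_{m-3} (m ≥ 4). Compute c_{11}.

11454

Step forward from the initial values:
c_4 = 32;  c_5 = 75;  c_6 = 170;  c_7 = 392;  c_8 = 911;  c_9 = 2119;  c_{10} = 4927;  c_{11} = 11454.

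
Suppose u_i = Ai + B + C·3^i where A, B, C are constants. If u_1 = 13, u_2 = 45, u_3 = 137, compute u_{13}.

Plug in i = 1, 2, 3: A + B + 3C = 13; 2A + B + 9C = 45; 3A + B + 27C = 137.
Subtracting the first from the second: A + 6C = 32.
Subtracting the second from the third: A + 18C = 92.
Solving: C = 5, A = 2, then B = -4.
Hence u_{13} = 2·13 + (-4) + 5·1594323 = 7971637.

7971637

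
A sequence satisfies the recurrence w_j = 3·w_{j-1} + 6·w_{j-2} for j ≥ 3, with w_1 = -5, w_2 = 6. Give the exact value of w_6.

Step forward from the initial values:
w_3 = -12, w_4 = 0, w_5 = -72, w_6 = -216.

-216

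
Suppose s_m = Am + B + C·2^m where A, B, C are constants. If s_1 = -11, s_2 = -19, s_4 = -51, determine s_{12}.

-8243

The three given values yield: A + B + 2C = -11; 2A + B + 4C = -19; 4A + B + 16C = -51.
Subtracting the first from the second: A + 2C = -8.
Subtracting the second from the third: 2A + 12C = -32.
Solving: C = -2, A = -4, then B = -3.
Hence s_{12} = -4·12 + (-3) + (-2)·4096 = -8243.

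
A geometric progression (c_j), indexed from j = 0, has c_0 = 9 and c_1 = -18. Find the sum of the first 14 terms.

-49149

Common ratio r = -2.
c_j = 9·(-2)^(j-0).
S = 9·((-2)^14 - 1)/(-2 - 1) = 9·(16384 - 1)/(-3) = -49149.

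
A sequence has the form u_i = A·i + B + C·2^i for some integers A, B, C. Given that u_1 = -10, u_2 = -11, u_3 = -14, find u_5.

-36

At i = 1, 2, 3: A + B + 2C = -10; 2A + B + 4C = -11; 3A + B + 8C = -14.
Subtracting the first from the second: A + 2C = -1.
Subtracting the second from the third: A + 4C = -3.
Solving: C = -1, A = 1, then B = -9.
Therefore u_5 = 5 + (-9) + (-1)·32 = -36.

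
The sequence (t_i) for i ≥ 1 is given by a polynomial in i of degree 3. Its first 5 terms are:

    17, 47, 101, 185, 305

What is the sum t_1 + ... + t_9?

4005

1st diffs: 30, 54, 84, 120.
2nd diffs: 24, 30, 36.
3rd diffs: 6, 6 (constant).
So t_i = i^3 + 6i^2 + 5i + 5.
Continuing: 467, 677, 941, 1265.
Summing i = 1..9 (9 terms) gives 4005.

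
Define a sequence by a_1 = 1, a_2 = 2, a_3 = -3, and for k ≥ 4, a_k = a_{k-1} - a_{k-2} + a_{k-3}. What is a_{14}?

2

Step forward from the initial values:
a_4 = -4; a_5 = 1; a_6 = 2; …; a_{11} = -3; a_{12} = -4; a_{13} = 1; a_{14} = 2.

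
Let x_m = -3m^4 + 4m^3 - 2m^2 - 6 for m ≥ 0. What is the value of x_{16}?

-180742

x_{16} = -3·16^4 + 4·16^3 - 2·16^2 - 6 = -180742.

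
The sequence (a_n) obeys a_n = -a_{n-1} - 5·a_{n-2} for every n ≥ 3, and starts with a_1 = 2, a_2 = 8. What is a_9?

Compute successive terms:
a_3 = -18  a_4 = -22  a_5 = 112  a_6 = -2  a_7 = -558  a_8 = 568  a_9 = 2222.

2222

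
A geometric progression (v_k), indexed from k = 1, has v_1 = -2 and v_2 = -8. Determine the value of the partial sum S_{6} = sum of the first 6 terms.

Common ratio r = 4.
v_k = (-2)·4^(k-1).
S = (-2)·(4^6 - 1)/(4 - 1) = (-2)·(4096 - 1)/(3) = -2730.

-2730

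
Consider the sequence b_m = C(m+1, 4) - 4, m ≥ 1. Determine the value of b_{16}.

C(17, 4) = 2380, so b_{16} = 2376.

2376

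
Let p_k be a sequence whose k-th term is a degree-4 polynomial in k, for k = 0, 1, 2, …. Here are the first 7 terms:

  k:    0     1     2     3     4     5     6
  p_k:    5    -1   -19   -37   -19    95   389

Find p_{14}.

1st diffs: -6, -18, -18, 18, 114, 294.
2nd diffs: -12, 0, 36, 96, 180.
3rd diffs: 12, 36, 60, 84.
4th diffs: 24, 24, 24 (constant).
So p_k = k^4 - 4k^3 - k^2 - 2k + 5.
Evaluating at k = 14 gives p_{14} = 27221.

27221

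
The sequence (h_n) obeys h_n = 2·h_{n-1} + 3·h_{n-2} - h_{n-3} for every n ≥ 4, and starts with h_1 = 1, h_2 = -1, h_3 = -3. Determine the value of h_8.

h_4 = -10, h_5 = -28, h_6 = -83, h_7 = -240, h_8 = -701.

-701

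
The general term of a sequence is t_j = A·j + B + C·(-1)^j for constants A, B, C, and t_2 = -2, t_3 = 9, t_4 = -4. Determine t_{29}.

-17

Write the equations: 2A + B + C = -2; 3A + B - C = 9; 4A + B + C = -4.
Subtracting the first from the second: A - 2C = 11.
Subtracting the second from the third: A + 2C = -13.
Solving: C = -6, A = -1, then B = 6.
Therefore t_{29} = -29 + 6 + (-6)·(-1) = -17.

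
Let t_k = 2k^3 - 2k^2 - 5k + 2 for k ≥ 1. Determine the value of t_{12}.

t_{12} = 2·12^3 - 2·12^2 - 5·12 + 2 = 3110.

3110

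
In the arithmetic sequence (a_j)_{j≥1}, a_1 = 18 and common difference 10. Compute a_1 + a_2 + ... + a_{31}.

5208

a_j = 18 + (j - 1)·10.
a_{31} = 318; S = 31·(18 + 318)/2 = 5208.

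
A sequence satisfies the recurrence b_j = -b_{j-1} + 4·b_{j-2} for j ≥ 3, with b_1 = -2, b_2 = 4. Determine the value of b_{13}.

Step forward from the initial values:
b_3 = -12; b_4 = 28; b_5 = -76; …; b_{10} = 8188; b_{11} = -21036; b_{12} = 53788; b_{13} = -137932.

-137932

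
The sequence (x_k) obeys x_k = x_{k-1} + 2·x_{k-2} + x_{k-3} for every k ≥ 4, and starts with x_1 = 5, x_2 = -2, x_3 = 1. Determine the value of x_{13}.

1319

Iterate the recurrence:
x_4 = 2; x_5 = 2; x_6 = 7; x_7 = 13; x_8 = 29; x_9 = 62; x_{10} = 133; x_{11} = 286; x_{12} = 614; x_{13} = 1319.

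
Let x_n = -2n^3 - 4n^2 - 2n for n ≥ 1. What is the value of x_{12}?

x_{12} = -2·12^3 - 4·12^2 - 2·12 = -4056.

-4056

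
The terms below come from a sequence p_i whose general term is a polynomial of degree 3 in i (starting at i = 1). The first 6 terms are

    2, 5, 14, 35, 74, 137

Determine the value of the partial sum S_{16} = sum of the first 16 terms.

1st diffs: 3, 9, 21, 39, 63.
2nd diffs: 6, 12, 18, 24.
3rd diffs: 6, 6, 6 (constant).
So p_i = i^3 - 3i^2 + 5i - 1.
Continuing: …, 230, 359, 530, 749, …, p_{16} = 3407.
Summing i = 1..16 (16 terms) gives 14672.

14672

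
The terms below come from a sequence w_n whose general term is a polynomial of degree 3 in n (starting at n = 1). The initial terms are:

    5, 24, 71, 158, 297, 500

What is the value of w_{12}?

3734

1st diffs: 19, 47, 87, 139, 203.
2nd diffs: 28, 40, 52, 64.
3rd diffs: 12, 12, 12 (constant).
So w_n = 2n^3 + 2n^2 - n + 2.
Evaluating at n = 12 gives w_{12} = 3734.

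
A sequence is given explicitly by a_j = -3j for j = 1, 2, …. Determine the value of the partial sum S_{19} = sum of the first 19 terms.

Over j = 1..19: Σj = 190.
Total = (-3)·190 = -570.

-570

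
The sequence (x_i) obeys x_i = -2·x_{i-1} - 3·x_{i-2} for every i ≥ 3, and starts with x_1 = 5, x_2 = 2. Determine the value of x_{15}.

Step forward from the initial values:
x_3 = -19, x_4 = 32, x_5 = -7, …, x_{12} = -856, x_{13} = 4865, x_{14} = -7162, x_{15} = -271.

-271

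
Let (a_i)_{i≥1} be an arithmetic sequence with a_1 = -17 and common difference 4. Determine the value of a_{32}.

a_i = -17 + (i - 1)·4.
a_{32} = -17 + 31·4 = 107.

107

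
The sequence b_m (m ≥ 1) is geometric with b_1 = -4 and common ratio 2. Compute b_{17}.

b_m = (-4)·2^(m-1).
b_{17} = (-4)·2^16 = -262144.

-262144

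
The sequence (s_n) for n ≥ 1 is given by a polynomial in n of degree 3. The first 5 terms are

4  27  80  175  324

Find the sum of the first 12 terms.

14106

1st diffs: 23, 53, 95, 149.
2nd diffs: 30, 42, 54.
3rd diffs: 12, 12 (constant).
So s_n = 2n^3 + 3n^2 - 1.
Continuing: …, 539, 832, 1215, 1700, …, s_{12} = 3887.
Summing n = 1..12 (12 terms) gives 14106.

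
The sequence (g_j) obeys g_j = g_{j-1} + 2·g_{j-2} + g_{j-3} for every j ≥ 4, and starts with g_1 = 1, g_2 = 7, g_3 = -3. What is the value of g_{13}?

7030

g_4 = 12;  g_5 = 13;  g_6 = 34;  g_7 = 72;  g_8 = 153;  g_9 = 331;  g_{10} = 709;  g_{11} = 1524;  g_{12} = 3273;  g_{13} = 7030.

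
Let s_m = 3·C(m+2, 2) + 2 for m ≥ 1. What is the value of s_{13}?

317

C(15, 2) = 105, so s_{13} = 317.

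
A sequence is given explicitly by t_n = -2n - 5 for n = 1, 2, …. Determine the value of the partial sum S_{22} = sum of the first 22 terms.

Over n = 1..22: Σn = 253.
Total = (-2)·253 + (-5)·22 = -616.

-616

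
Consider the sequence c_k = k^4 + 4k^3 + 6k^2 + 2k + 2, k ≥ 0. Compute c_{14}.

50598

c_{14} = 1·14^4 + 4·14^3 + 6·14^2 + 2·14 + 2 = 50598.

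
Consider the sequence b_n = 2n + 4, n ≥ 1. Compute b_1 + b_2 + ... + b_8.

104

Over n = 1..8: Σn = 36.
Total = (2)·36 + (4)·8 = 104.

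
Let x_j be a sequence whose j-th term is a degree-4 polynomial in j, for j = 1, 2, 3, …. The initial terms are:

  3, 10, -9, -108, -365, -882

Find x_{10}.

-8430

1st diffs: 7, -19, -99, -257, -517.
2nd diffs: -26, -80, -158, -260.
3rd diffs: -54, -78, -102.
4th diffs: -24, -24 (constant).
So x_j = -j^4 + j^3 + 6j^2 - 3j.
Evaluating at j = 10 gives x_{10} = -8430.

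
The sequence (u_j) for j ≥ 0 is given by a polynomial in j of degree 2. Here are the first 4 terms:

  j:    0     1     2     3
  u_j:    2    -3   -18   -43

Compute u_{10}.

1st diffs: -5, -15, -25.
2nd diffs: -10, -10 (constant).
Newton forward-difference form: u_j = 2 + (-5)·C(j,1) + (-10)·C(j,2).
At j = 10: j = 10, so u_{10} = 2 - 50 - 450 = -498.

-498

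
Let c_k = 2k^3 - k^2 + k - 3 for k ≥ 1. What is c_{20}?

c_{20} = 2·20^3 - 1·20^2 + 1·20 - 3 = 15617.

15617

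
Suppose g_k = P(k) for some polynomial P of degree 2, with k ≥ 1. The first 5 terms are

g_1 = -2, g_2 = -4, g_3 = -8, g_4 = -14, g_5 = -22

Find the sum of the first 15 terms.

1st diffs: -2, -4, -6, -8.
2nd diffs: -2, -2, -2 (constant).
Newton forward-difference form: g_k = -2 + (-2)·C(k-1,1) + (-2)·C(k-1,2).
Continuing: …, -32, -44, -58, -74, …, g_{15} = -212.
Summing k = 1..15 (15 terms) gives -1150.

-1150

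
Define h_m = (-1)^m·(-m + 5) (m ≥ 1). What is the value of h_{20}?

(-1)^20 = 1; -m + 5 at m=20 is -15; so h_{20} = -15.

-15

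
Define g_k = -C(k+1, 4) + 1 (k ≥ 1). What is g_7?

-69

C(8, 4) = 70, so g_7 = -69.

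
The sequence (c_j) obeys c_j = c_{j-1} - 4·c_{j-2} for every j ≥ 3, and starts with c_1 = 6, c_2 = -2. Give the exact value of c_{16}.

51342

Applying the relation repeatedly:
c_3 = -26, c_4 = -18, c_5 = 86, …, c_{13} = -23274, c_{14} = 13918, c_{15} = 107014, c_{16} = 51342.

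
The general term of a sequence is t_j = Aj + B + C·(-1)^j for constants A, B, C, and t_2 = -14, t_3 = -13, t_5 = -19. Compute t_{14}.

-50

The three given values yield: 2A + B + C = -14; 3A + B - C = -13; 5A + B - C = -19.
Subtracting the first from the second: A - 2C = 1.
Subtracting the second from the third: 2A = -6.
Solving: C = -2, A = -3, then B = -6.
Hence t_{14} = -3·14 + (-6) + (-2)·1 = -50.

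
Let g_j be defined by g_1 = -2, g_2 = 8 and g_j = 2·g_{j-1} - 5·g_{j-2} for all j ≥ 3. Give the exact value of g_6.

g_3 = 26; g_4 = 12; g_5 = -106; g_6 = -272.

-272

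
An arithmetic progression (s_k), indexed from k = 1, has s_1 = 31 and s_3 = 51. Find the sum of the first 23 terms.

Common difference d = (51 - 31) / (3 - 1) = 10.
s_k = 31 + (k - 1)·10.
s_{23} = 251; S = 23·(31 + 251)/2 = 3243.

3243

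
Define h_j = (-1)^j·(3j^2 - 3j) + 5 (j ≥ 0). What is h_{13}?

(-1)^13 = -1; 3j^2 - 3j at j=13 is 468; so h_{13} = -463.

-463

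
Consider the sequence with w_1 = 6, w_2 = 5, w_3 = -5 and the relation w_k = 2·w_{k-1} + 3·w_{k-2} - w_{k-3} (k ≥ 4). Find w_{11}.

-10175

Iterate the recurrence:
w_4 = -1; w_5 = -22; w_6 = -42; w_7 = -149; w_8 = -402; w_9 = -1209; w_{10} = -3475; w_{11} = -10175.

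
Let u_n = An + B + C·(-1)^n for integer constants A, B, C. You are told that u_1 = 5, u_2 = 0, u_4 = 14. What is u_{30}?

196

The three given values yield: A + B - C = 5; 2A + B + C = 0; 4A + B + C = 14.
Subtracting the first from the second: A + 2C = -5.
Subtracting the second from the third: 2A = 14.
Solving: C = -6, A = 7, then B = -8.
So u_n = 7·n + (-8) + (-6)·(-1)^n; at n=30 this is 196.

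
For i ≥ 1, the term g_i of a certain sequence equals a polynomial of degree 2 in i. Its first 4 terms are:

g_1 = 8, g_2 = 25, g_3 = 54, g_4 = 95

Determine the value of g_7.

1st diffs: 17, 29, 41.
2nd diffs: 12, 12 (constant).
Newton forward-difference form: g_i = 8 + 17·C(i-1,1) + 12·C(i-1,2).
At i = 7: i-1 = 6, so g_7 = 8 + 102 + 180 = 290.

290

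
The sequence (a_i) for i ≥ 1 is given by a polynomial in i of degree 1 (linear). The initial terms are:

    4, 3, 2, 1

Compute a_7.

1st diffs: -1, -1, -1 (constant).
So a_i = -i + 5.
Evaluating at i = 7 gives a_7 = -2.

-2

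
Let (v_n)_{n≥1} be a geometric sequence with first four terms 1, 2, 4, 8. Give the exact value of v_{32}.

2147483648

Common ratio r = 2.
v_n = 1·2^(n-1).
v_{32} = 1·2^31 = 2147483648.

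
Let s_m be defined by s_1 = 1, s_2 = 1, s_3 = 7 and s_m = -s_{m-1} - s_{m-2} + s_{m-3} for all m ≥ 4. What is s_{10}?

-55

s_4 = -7, s_5 = 1, s_6 = 13, s_7 = -21, s_8 = 9, s_9 = 25, s_{10} = -55.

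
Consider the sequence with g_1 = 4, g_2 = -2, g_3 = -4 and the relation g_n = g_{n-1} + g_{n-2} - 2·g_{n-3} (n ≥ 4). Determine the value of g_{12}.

60

Compute successive terms:
g_4 = -14;  g_5 = -14;  g_6 = -20;  g_7 = -6;  g_8 = 2;  g_9 = 36;  g_{10} = 50;  g_{11} = 82;  g_{12} = 60.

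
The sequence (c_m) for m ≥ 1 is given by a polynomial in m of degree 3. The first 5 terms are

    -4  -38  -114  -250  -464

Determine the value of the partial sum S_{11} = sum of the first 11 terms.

-14784

1st diffs: -34, -76, -136, -214.
2nd diffs: -42, -60, -78.
3rd diffs: -18, -18 (constant).
Newton forward-difference form: c_m = -4 + (-34)·C(m-1,1) + (-42)·C(m-1,2) + (-18)·C(m-1,3).
Continuing: …, -774, -1198, -1754, -2460, …, c_{11} = -4394.
Summing m = 1..11 (11 terms) gives -14784.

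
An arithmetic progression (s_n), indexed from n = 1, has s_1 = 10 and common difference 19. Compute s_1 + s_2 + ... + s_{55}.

s_n = 10 + (n - 1)·19.
s_{55} = 1036; S = 55·(10 + 1036)/2 = 28765.

28765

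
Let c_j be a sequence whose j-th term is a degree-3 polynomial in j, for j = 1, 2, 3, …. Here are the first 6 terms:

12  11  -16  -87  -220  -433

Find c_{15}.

-8920

1st diffs: -1, -27, -71, -133, -213.
2nd diffs: -26, -44, -62, -80.
3rd diffs: -18, -18, -18 (constant).
Newton forward-difference form: c_j = 12 + (-1)·C(j-1,1) + (-26)·C(j-1,2) + (-18)·C(j-1,3).
At j = 15: j-1 = 14, so c_{15} = 12 - 14 - 2366 - 6552 = -8920.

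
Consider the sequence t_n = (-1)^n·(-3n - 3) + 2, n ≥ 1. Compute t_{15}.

(-1)^15 = -1; -3n - 3 at n=15 is -48; so t_{15} = 50.

50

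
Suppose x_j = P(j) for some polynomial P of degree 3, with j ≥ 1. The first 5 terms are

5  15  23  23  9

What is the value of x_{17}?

1st diffs: 10, 8, 0, -14.
2nd diffs: -2, -8, -14.
3rd diffs: -6, -6 (constant).
Newton forward-difference form: x_j = 5 + 10·C(j-1,1) + (-2)·C(j-1,2) + (-6)·C(j-1,3).
At j = 17: j-1 = 16, so x_{17} = 5 + 160 - 240 - 3360 = -3435.

-3435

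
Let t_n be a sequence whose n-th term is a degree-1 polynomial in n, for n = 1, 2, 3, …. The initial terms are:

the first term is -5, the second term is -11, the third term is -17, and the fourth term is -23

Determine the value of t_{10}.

1st diffs: -6, -6, -6 (constant).
So t_n = -6n + 1.
Evaluating at n = 10 gives t_{10} = -59.

-59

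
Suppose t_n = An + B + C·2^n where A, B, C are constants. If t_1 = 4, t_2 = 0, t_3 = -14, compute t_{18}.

Plug in n = 1, 2, 3: A + B + 2C = 4; 2A + B + 4C = 0; 3A + B + 8C = -14.
Subtracting the first from the second: A + 2C = -4.
Subtracting the second from the third: A + 4C = -14.
Solving: C = -5, A = 6, then B = 8.
Hence t_{18} = 6·18 + 8 + (-5)·262144 = -1310604.

-1310604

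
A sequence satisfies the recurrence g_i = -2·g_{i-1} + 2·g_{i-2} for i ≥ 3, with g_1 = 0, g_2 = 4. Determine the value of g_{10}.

Iterate the recurrence:
g_3 = -8  g_4 = 24  g_5 = -64  g_6 = 176  g_7 = -480  g_8 = 1312  g_9 = -3584  g_{10} = 9792.

9792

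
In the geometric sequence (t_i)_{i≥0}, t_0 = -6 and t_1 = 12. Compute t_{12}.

Common ratio r = -2.
t_i = (-6)·(-2)^(i-0).
t_{12} = (-6)·(-2)^12 = -24576.

-24576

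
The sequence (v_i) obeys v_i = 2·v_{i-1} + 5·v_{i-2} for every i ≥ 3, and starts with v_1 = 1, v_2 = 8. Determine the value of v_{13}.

5474629

Compute successive terms:
v_3 = 21, v_4 = 82, v_5 = 269, …, v_{10} = 133408, v_{11} = 460061, v_{12} = 1587162, v_{13} = 5474629.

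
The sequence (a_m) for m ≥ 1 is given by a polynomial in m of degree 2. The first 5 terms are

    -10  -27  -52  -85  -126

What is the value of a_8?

1st diffs: -17, -25, -33, -41.
2nd diffs: -8, -8, -8 (constant).
Newton forward-difference form: a_m = -10 + (-17)·C(m-1,1) + (-8)·C(m-1,2).
At m = 8: m-1 = 7, so a_8 = -10 - 119 - 168 = -297.

-297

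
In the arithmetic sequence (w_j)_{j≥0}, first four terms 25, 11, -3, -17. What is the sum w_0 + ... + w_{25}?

Common difference d = -14.
w_j = 25 + (j - 0)·(-14).
w_{25} = -325; S = 26·(25 + (-325))/2 = -3900.

-3900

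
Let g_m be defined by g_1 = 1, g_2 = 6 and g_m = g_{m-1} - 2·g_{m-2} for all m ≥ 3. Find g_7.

32

Step forward from the initial values:
g_3 = 4; g_4 = -8; g_5 = -16; g_6 = 0; g_7 = 32.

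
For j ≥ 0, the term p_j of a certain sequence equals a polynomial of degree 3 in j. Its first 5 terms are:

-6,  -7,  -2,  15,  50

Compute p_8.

490

1st diffs: -1, 5, 17, 35.
2nd diffs: 6, 12, 18.
3rd diffs: 6, 6 (constant).
So p_j = j^3 - 2j - 6.
Evaluating at j = 8 gives p_8 = 490.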